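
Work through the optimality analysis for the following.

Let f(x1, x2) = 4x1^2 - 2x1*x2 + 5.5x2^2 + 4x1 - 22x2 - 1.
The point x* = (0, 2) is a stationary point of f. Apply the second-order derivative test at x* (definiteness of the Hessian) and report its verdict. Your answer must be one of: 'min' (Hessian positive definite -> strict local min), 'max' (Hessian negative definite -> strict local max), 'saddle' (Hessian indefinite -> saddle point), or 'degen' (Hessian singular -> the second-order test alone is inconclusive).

Compute the Hessian H = grad^2 f:
  H = [[8, -2], [-2, 11]]
Verify stationarity: grad f(x*) = H x* + g = (0, 0).
Eigenvalues of H: 7, 12.
Both eigenvalues > 0, so H is positive definite -> x* is a strict local min.

min


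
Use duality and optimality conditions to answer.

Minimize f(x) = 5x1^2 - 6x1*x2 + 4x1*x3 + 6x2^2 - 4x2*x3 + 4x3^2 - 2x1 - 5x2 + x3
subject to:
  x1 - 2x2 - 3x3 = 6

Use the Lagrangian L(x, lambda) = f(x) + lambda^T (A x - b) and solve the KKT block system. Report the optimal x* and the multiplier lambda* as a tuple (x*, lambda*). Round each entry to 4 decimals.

Form the Lagrangian:
  L(x, lambda) = (1/2) x^T Q x + c^T x + lambda^T (A x - b)
Stationarity (grad_x L = 0): Q x + c + A^T lambda = 0.
Primal feasibility: A x = b.

This gives the KKT block system:
  [ Q   A^T ] [ x     ]   [-c ]
  [ A    0  ] [ lambda ] = [ b ]

Solving the linear system:
  x*      = (1.1092, 0.0031, -1.6323)
  lambda* = (-2.5446)
  f(x*)   = 5.7008

x* = (1.1092, 0.0031, -1.6323), lambda* = (-2.5446)


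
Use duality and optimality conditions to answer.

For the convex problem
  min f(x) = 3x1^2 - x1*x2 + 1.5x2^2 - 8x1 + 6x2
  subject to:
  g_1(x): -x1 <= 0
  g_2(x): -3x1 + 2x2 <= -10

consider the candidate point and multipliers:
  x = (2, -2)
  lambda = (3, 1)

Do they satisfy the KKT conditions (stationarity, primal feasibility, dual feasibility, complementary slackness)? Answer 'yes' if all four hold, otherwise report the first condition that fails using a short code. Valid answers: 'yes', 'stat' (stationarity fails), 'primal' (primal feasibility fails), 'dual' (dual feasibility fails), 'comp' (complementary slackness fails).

Gradient of f: grad f(x) = Q x + c = (6, -2)
Constraint values g_i(x) = a_i^T x - b_i:
  g_1((2, -2)) = -2
  g_2((2, -2)) = 0
Stationarity residual: grad f(x) + sum_i lambda_i a_i = (0, 0)
  -> stationarity OK
Primal feasibility (all g_i <= 0): OK
Dual feasibility (all lambda_i >= 0): OK
Complementary slackness (lambda_i * g_i(x) = 0 for all i): FAILS

Verdict: the first failing condition is complementary_slackness -> comp.

comp


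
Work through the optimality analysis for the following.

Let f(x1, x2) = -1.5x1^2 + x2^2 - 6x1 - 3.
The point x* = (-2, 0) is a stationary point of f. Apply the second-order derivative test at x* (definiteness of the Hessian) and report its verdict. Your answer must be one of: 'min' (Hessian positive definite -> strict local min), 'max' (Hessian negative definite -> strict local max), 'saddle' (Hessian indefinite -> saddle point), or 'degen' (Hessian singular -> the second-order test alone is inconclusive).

Compute the Hessian H = grad^2 f:
  H = [[-3, 0], [0, 2]]
Verify stationarity: grad f(x*) = H x* + g = (0, 0).
Eigenvalues of H: -3, 2.
Eigenvalues have mixed signs, so H is indefinite -> x* is a saddle point.

saddle


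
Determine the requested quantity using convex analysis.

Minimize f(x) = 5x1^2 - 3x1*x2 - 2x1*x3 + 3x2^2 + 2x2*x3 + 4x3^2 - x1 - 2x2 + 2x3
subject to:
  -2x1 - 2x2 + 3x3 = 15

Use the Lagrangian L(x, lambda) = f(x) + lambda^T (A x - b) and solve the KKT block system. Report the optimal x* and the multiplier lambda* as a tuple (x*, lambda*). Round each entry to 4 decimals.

Form the Lagrangian:
  L(x, lambda) = (1/2) x^T Q x + c^T x + lambda^T (A x - b)
Stationarity (grad_x L = 0): Q x + c + A^T lambda = 0.
Primal feasibility: A x = b.

This gives the KKT block system:
  [ Q   A^T ] [ x     ]   [-c ]
  [ A    0  ] [ lambda ] = [ b ]

Solving the linear system:
  x*      = (-1.4142, -2.8812, 2.1364)
  lambda* = (-5.3858)
  f(x*)   = 46.118

x* = (-1.4142, -2.8812, 2.1364), lambda* = (-5.3858)


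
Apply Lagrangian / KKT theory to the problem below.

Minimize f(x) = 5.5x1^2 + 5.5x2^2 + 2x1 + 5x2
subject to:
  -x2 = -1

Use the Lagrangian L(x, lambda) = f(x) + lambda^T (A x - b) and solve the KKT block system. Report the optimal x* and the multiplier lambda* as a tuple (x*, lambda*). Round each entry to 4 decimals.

Form the Lagrangian:
  L(x, lambda) = (1/2) x^T Q x + c^T x + lambda^T (A x - b)
Stationarity (grad_x L = 0): Q x + c + A^T lambda = 0.
Primal feasibility: A x = b.

This gives the KKT block system:
  [ Q   A^T ] [ x     ]   [-c ]
  [ A    0  ] [ lambda ] = [ b ]

Solving the linear system:
  x*      = (-0.1818, 1)
  lambda* = (16)
  f(x*)   = 10.3182

x* = (-0.1818, 1), lambda* = (16)


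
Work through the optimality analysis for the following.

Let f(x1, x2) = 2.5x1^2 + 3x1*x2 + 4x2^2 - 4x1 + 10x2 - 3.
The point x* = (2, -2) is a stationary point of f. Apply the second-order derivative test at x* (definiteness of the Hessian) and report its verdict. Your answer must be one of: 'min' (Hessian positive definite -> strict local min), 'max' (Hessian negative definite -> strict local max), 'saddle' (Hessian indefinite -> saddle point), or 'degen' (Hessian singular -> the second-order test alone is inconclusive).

Compute the Hessian H = grad^2 f:
  H = [[5, 3], [3, 8]]
Verify stationarity: grad f(x*) = H x* + g = (0, 0).
Eigenvalues of H: 3.1459, 9.8541.
Both eigenvalues > 0, so H is positive definite -> x* is a strict local min.

min


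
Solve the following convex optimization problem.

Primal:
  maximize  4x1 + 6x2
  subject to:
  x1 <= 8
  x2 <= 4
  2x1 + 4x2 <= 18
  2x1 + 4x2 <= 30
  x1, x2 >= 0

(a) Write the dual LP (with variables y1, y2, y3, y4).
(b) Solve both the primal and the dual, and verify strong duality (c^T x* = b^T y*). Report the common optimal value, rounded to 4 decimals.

The standard primal-dual pair for 'max c^T x s.t. A x <= b, x >= 0' is:
  Dual:  min b^T y  s.t.  A^T y >= c,  y >= 0.

So the dual LP is:
  minimize  8y1 + 4y2 + 18y3 + 30y4
  subject to:
    y1 + 2y3 + 2y4 >= 4
    y2 + 4y3 + 4y4 >= 6
    y1, y2, y3, y4 >= 0

Solving the primal: x* = (8, 0.5).
  primal value c^T x* = 35.
Solving the dual: y* = (1, 0, 1.5, 0).
  dual value b^T y* = 35.
Strong duality: c^T x* = b^T y*. Confirmed.

35


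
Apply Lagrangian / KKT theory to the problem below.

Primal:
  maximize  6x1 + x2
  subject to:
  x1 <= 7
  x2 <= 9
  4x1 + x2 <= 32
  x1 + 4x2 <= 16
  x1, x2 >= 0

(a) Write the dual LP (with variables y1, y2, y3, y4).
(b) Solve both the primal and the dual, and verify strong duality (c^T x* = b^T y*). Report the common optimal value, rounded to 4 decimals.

The standard primal-dual pair for 'max c^T x s.t. A x <= b, x >= 0' is:
  Dual:  min b^T y  s.t.  A^T y >= c,  y >= 0.

So the dual LP is:
  minimize  7y1 + 9y2 + 32y3 + 16y4
  subject to:
    y1 + 4y3 + y4 >= 6
    y2 + y3 + 4y4 >= 1
    y1, y2, y3, y4 >= 0

Solving the primal: x* = (7, 2.25).
  primal value c^T x* = 44.25.
Solving the dual: y* = (5.75, 0, 0, 0.25).
  dual value b^T y* = 44.25.
Strong duality: c^T x* = b^T y*. Confirmed.

44.25


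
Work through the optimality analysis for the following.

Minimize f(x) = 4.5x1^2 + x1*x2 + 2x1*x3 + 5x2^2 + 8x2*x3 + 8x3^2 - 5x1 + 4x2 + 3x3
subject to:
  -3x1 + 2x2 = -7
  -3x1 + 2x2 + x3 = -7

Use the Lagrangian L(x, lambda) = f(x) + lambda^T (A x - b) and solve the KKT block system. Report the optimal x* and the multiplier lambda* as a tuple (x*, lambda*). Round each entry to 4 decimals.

Form the Lagrangian:
  L(x, lambda) = (1/2) x^T Q x + c^T x + lambda^T (A x - b)
Stationarity (grad_x L = 0): Q x + c + A^T lambda = 0.
Primal feasibility: A x = b.

This gives the KKT block system:
  [ Q   A^T ] [ x     ]   [-c ]
  [ A    0  ] [ lambda ] = [ b ]

Solving the linear system:
  x*      = (1.5942, -1.1087, 0)
  lambda* = (0.0652, 2.6812)
  f(x*)   = 3.4094

x* = (1.5942, -1.1087, 0), lambda* = (0.0652, 2.6812)


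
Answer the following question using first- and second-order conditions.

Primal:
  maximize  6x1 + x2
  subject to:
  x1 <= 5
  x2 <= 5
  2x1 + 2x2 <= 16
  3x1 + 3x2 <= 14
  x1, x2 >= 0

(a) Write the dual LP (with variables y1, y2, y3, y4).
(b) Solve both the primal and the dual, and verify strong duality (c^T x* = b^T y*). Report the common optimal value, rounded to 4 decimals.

The standard primal-dual pair for 'max c^T x s.t. A x <= b, x >= 0' is:
  Dual:  min b^T y  s.t.  A^T y >= c,  y >= 0.

So the dual LP is:
  minimize  5y1 + 5y2 + 16y3 + 14y4
  subject to:
    y1 + 2y3 + 3y4 >= 6
    y2 + 2y3 + 3y4 >= 1
    y1, y2, y3, y4 >= 0

Solving the primal: x* = (4.6667, 0).
  primal value c^T x* = 28.
Solving the dual: y* = (0, 0, 0, 2).
  dual value b^T y* = 28.
Strong duality: c^T x* = b^T y*. Confirmed.

28


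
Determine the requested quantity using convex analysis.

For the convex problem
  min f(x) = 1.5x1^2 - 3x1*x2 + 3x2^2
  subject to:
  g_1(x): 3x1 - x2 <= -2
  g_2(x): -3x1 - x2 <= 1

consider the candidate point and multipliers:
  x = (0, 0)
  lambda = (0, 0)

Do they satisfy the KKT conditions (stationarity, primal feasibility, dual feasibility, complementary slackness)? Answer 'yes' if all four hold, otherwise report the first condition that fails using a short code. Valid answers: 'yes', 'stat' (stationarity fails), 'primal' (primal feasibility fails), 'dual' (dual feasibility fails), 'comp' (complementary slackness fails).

Gradient of f: grad f(x) = Q x + c = (0, 0)
Constraint values g_i(x) = a_i^T x - b_i:
  g_1((0, 0)) = 2
  g_2((0, 0)) = -1
Stationarity residual: grad f(x) + sum_i lambda_i a_i = (0, 0)
  -> stationarity OK
Primal feasibility (all g_i <= 0): FAILS
Dual feasibility (all lambda_i >= 0): OK
Complementary slackness (lambda_i * g_i(x) = 0 for all i): OK

Verdict: the first failing condition is primal_feasibility -> primal.

primal


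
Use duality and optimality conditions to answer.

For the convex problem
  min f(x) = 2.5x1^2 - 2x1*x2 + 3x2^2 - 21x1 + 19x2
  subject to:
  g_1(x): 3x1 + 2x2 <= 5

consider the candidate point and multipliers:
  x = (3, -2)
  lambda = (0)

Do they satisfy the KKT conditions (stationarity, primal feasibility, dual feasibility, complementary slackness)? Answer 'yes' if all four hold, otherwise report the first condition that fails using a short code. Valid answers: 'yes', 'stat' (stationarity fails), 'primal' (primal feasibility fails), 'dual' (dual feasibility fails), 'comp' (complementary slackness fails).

Gradient of f: grad f(x) = Q x + c = (-2, 1)
Constraint values g_i(x) = a_i^T x - b_i:
  g_1((3, -2)) = 0
Stationarity residual: grad f(x) + sum_i lambda_i a_i = (-2, 1)
  -> stationarity FAILS
Primal feasibility (all g_i <= 0): OK
Dual feasibility (all lambda_i >= 0): OK
Complementary slackness (lambda_i * g_i(x) = 0 for all i): OK

Verdict: the first failing condition is stationarity -> stat.

stat


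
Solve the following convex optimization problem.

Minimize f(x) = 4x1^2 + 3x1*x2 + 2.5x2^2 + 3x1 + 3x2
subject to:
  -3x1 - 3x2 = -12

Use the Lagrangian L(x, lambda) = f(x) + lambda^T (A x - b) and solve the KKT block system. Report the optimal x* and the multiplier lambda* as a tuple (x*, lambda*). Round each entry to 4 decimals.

Form the Lagrangian:
  L(x, lambda) = (1/2) x^T Q x + c^T x + lambda^T (A x - b)
Stationarity (grad_x L = 0): Q x + c + A^T lambda = 0.
Primal feasibility: A x = b.

This gives the KKT block system:
  [ Q   A^T ] [ x     ]   [-c ]
  [ A    0  ] [ lambda ] = [ b ]

Solving the linear system:
  x*      = (1.1429, 2.8571)
  lambda* = (6.9048)
  f(x*)   = 47.4286

x* = (1.1429, 2.8571), lambda* = (6.9048)


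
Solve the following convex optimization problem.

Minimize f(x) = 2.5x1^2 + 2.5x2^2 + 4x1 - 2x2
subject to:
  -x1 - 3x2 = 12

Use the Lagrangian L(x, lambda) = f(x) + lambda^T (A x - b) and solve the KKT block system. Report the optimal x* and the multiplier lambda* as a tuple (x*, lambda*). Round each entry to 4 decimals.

Form the Lagrangian:
  L(x, lambda) = (1/2) x^T Q x + c^T x + lambda^T (A x - b)
Stationarity (grad_x L = 0): Q x + c + A^T lambda = 0.
Primal feasibility: A x = b.

This gives the KKT block system:
  [ Q   A^T ] [ x     ]   [-c ]
  [ A    0  ] [ lambda ] = [ b ]

Solving the linear system:
  x*      = (-2.04, -3.32)
  lambda* = (-6.2)
  f(x*)   = 36.44

x* = (-2.04, -3.32), lambda* = (-6.2)


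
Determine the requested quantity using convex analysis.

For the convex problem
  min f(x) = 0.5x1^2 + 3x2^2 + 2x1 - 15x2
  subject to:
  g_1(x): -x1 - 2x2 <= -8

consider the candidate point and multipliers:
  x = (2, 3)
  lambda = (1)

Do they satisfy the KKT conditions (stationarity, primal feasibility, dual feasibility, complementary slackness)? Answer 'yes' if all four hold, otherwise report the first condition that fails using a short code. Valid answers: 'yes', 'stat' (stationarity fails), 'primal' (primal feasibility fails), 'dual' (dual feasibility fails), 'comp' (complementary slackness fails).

Gradient of f: grad f(x) = Q x + c = (4, 3)
Constraint values g_i(x) = a_i^T x - b_i:
  g_1((2, 3)) = 0
Stationarity residual: grad f(x) + sum_i lambda_i a_i = (3, 1)
  -> stationarity FAILS
Primal feasibility (all g_i <= 0): OK
Dual feasibility (all lambda_i >= 0): OK
Complementary slackness (lambda_i * g_i(x) = 0 for all i): OK

Verdict: the first failing condition is stationarity -> stat.

stat


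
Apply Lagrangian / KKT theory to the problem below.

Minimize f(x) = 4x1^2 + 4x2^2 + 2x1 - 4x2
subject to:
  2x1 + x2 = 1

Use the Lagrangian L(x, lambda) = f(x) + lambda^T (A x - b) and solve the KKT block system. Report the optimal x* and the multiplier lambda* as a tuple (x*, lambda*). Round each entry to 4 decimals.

Form the Lagrangian:
  L(x, lambda) = (1/2) x^T Q x + c^T x + lambda^T (A x - b)
Stationarity (grad_x L = 0): Q x + c + A^T lambda = 0.
Primal feasibility: A x = b.

This gives the KKT block system:
  [ Q   A^T ] [ x     ]   [-c ]
  [ A    0  ] [ lambda ] = [ b ]

Solving the linear system:
  x*      = (0.15, 0.7)
  lambda* = (-1.6)
  f(x*)   = -0.45

x* = (0.15, 0.7), lambda* = (-1.6)


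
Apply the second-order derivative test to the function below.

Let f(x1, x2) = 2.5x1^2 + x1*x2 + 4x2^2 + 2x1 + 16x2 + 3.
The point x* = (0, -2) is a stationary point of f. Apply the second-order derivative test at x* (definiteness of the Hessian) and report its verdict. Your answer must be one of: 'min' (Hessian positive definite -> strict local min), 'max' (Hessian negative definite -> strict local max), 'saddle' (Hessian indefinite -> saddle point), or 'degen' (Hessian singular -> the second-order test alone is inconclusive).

Compute the Hessian H = grad^2 f:
  H = [[5, 1], [1, 8]]
Verify stationarity: grad f(x*) = H x* + g = (0, 0).
Eigenvalues of H: 4.6972, 8.3028.
Both eigenvalues > 0, so H is positive definite -> x* is a strict local min.

min


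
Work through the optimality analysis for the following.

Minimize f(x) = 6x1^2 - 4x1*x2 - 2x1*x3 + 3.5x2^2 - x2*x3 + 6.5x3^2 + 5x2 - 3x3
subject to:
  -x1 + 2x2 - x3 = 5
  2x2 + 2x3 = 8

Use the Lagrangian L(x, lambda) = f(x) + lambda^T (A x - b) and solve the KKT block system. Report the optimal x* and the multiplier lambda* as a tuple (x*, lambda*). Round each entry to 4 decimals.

Form the Lagrangian:
  L(x, lambda) = (1/2) x^T Q x + c^T x + lambda^T (A x - b)
Stationarity (grad_x L = 0): Q x + c + A^T lambda = 0.
Primal feasibility: A x = b.

This gives the KKT block system:
  [ Q   A^T ] [ x     ]   [-c ]
  [ A    0  ] [ lambda ] = [ b ]

Solving the linear system:
  x*      = (0.6102, 3.2034, 0.7966)
  lambda* = (-7.0847, -5.0085)
  f(x*)   = 44.5593

x* = (0.6102, 3.2034, 0.7966), lambda* = (-7.0847, -5.0085)


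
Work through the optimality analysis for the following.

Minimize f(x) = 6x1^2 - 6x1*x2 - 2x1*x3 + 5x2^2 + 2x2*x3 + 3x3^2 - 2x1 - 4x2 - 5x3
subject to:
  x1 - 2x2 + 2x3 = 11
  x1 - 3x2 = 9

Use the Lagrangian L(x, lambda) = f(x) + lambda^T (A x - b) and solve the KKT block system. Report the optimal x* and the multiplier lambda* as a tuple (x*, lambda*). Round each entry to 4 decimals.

Form the Lagrangian:
  L(x, lambda) = (1/2) x^T Q x + c^T x + lambda^T (A x - b)
Stationarity (grad_x L = 0): Q x + c + A^T lambda = 0.
Primal feasibility: A x = b.

This gives the KKT block system:
  [ Q   A^T ] [ x     ]   [-c ]
  [ A    0  ] [ lambda ] = [ b ]

Solving the linear system:
  x*      = (-0.0686, -3.0229, 2.5114)
  lambda* = (-2.08, -8.2114)
  f(x*)   = 48.2271

x* = (-0.0686, -3.0229, 2.5114), lambda* = (-2.08, -8.2114)


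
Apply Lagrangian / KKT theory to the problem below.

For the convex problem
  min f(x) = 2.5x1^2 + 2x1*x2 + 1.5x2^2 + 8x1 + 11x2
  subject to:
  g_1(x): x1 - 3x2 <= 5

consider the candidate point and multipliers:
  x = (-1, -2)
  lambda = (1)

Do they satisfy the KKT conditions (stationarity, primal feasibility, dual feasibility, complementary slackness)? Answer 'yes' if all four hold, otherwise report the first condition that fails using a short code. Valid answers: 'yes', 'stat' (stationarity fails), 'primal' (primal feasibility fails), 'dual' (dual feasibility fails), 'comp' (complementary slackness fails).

Gradient of f: grad f(x) = Q x + c = (-1, 3)
Constraint values g_i(x) = a_i^T x - b_i:
  g_1((-1, -2)) = 0
Stationarity residual: grad f(x) + sum_i lambda_i a_i = (0, 0)
  -> stationarity OK
Primal feasibility (all g_i <= 0): OK
Dual feasibility (all lambda_i >= 0): OK
Complementary slackness (lambda_i * g_i(x) = 0 for all i): OK

Verdict: yes, KKT holds.

yes


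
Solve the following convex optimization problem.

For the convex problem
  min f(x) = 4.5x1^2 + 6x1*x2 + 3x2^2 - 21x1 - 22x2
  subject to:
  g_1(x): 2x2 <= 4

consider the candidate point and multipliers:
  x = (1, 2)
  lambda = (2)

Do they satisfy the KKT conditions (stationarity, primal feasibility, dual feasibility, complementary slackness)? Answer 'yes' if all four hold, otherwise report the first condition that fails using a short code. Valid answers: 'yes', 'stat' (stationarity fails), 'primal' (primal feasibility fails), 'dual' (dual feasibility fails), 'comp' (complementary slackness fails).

Gradient of f: grad f(x) = Q x + c = (0, -4)
Constraint values g_i(x) = a_i^T x - b_i:
  g_1((1, 2)) = 0
Stationarity residual: grad f(x) + sum_i lambda_i a_i = (0, 0)
  -> stationarity OK
Primal feasibility (all g_i <= 0): OK
Dual feasibility (all lambda_i >= 0): OK
Complementary slackness (lambda_i * g_i(x) = 0 for all i): OK

Verdict: yes, KKT holds.

yes


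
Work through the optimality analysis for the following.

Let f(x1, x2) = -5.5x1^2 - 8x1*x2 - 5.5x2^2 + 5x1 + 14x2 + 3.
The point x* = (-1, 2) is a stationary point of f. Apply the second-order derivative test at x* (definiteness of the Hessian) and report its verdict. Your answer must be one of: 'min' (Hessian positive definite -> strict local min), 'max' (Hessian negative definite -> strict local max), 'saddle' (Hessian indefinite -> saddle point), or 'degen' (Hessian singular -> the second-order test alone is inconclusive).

Compute the Hessian H = grad^2 f:
  H = [[-11, -8], [-8, -11]]
Verify stationarity: grad f(x*) = H x* + g = (0, 0).
Eigenvalues of H: -19, -3.
Both eigenvalues < 0, so H is negative definite -> x* is a strict local max.

max


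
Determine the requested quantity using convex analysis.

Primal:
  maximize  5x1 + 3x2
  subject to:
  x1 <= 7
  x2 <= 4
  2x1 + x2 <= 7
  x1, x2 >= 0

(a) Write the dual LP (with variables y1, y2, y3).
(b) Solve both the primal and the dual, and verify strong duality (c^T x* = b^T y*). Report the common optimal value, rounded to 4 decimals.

The standard primal-dual pair for 'max c^T x s.t. A x <= b, x >= 0' is:
  Dual:  min b^T y  s.t.  A^T y >= c,  y >= 0.

So the dual LP is:
  minimize  7y1 + 4y2 + 7y3
  subject to:
    y1 + 2y3 >= 5
    y2 + y3 >= 3
    y1, y2, y3 >= 0

Solving the primal: x* = (1.5, 4).
  primal value c^T x* = 19.5.
Solving the dual: y* = (0, 0.5, 2.5).
  dual value b^T y* = 19.5.
Strong duality: c^T x* = b^T y*. Confirmed.

19.5


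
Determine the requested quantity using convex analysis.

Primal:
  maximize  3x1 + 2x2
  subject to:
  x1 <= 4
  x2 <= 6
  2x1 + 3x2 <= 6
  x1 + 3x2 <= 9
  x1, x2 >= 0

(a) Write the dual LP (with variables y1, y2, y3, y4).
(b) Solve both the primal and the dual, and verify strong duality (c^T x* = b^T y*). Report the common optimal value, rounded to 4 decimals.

The standard primal-dual pair for 'max c^T x s.t. A x <= b, x >= 0' is:
  Dual:  min b^T y  s.t.  A^T y >= c,  y >= 0.

So the dual LP is:
  minimize  4y1 + 6y2 + 6y3 + 9y4
  subject to:
    y1 + 2y3 + y4 >= 3
    y2 + 3y3 + 3y4 >= 2
    y1, y2, y3, y4 >= 0

Solving the primal: x* = (3, 0).
  primal value c^T x* = 9.
Solving the dual: y* = (0, 0, 1.5, 0).
  dual value b^T y* = 9.
Strong duality: c^T x* = b^T y*. Confirmed.

9


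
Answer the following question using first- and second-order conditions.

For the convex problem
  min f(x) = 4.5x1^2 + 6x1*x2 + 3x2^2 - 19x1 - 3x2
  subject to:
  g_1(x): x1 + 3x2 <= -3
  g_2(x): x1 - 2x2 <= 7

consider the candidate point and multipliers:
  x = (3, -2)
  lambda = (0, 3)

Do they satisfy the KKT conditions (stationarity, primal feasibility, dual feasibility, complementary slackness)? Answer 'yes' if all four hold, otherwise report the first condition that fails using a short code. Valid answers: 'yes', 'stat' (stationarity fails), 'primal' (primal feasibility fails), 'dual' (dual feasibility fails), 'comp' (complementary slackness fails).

Gradient of f: grad f(x) = Q x + c = (-4, 3)
Constraint values g_i(x) = a_i^T x - b_i:
  g_1((3, -2)) = 0
  g_2((3, -2)) = 0
Stationarity residual: grad f(x) + sum_i lambda_i a_i = (-1, -3)
  -> stationarity FAILS
Primal feasibility (all g_i <= 0): OK
Dual feasibility (all lambda_i >= 0): OK
Complementary slackness (lambda_i * g_i(x) = 0 for all i): OK

Verdict: the first failing condition is stationarity -> stat.

stat


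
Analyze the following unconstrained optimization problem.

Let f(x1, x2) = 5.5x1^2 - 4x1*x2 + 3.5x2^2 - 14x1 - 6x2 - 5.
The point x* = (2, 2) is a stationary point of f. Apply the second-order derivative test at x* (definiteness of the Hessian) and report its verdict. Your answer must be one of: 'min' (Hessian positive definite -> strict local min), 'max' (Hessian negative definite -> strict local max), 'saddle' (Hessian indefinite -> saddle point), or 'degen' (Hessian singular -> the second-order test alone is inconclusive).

Compute the Hessian H = grad^2 f:
  H = [[11, -4], [-4, 7]]
Verify stationarity: grad f(x*) = H x* + g = (0, 0).
Eigenvalues of H: 4.5279, 13.4721.
Both eigenvalues > 0, so H is positive definite -> x* is a strict local min.

min


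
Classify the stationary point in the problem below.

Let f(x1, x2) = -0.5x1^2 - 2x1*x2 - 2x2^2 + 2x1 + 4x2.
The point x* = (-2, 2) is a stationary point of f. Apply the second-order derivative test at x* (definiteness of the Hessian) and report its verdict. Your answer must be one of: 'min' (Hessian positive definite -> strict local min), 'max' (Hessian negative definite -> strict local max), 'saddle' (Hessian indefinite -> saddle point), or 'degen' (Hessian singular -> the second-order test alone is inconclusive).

Compute the Hessian H = grad^2 f:
  H = [[-1, -2], [-2, -4]]
Verify stationarity: grad f(x*) = H x* + g = (0, 0).
Eigenvalues of H: -5, 0.
H has a zero eigenvalue (singular; negative semidefinite but not definite), so H is neither positive definite, negative definite, nor indefinite. The second-order test alone is inconclusive -> degen.
(Indeed, f is constant along the null direction of H through x*, so x* is not a strict local extremum.)

degen


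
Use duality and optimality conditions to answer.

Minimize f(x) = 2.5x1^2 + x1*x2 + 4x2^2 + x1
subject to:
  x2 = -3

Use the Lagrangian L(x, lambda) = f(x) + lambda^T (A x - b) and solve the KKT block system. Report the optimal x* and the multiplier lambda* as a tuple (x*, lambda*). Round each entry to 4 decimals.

Form the Lagrangian:
  L(x, lambda) = (1/2) x^T Q x + c^T x + lambda^T (A x - b)
Stationarity (grad_x L = 0): Q x + c + A^T lambda = 0.
Primal feasibility: A x = b.

This gives the KKT block system:
  [ Q   A^T ] [ x     ]   [-c ]
  [ A    0  ] [ lambda ] = [ b ]

Solving the linear system:
  x*      = (0.4, -3)
  lambda* = (23.6)
  f(x*)   = 35.6

x* = (0.4, -3), lambda* = (23.6)


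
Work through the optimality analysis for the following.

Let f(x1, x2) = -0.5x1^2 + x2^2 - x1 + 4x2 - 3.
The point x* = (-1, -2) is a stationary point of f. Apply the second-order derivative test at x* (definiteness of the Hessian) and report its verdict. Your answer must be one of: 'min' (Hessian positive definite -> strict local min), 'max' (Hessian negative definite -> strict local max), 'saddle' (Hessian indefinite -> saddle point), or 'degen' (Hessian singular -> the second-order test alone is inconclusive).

Compute the Hessian H = grad^2 f:
  H = [[-1, 0], [0, 2]]
Verify stationarity: grad f(x*) = H x* + g = (0, 0).
Eigenvalues of H: -1, 2.
Eigenvalues have mixed signs, so H is indefinite -> x* is a saddle point.

saddle


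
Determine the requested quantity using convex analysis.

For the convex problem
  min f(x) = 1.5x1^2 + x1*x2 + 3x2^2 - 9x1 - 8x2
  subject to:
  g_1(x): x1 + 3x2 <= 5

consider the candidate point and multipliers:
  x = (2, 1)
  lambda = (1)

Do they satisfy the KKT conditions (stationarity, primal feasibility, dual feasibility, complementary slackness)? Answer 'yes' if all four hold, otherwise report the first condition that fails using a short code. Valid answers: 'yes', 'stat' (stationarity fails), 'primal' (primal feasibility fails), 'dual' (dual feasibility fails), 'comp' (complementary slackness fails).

Gradient of f: grad f(x) = Q x + c = (-2, 0)
Constraint values g_i(x) = a_i^T x - b_i:
  g_1((2, 1)) = 0
Stationarity residual: grad f(x) + sum_i lambda_i a_i = (-1, 3)
  -> stationarity FAILS
Primal feasibility (all g_i <= 0): OK
Dual feasibility (all lambda_i >= 0): OK
Complementary slackness (lambda_i * g_i(x) = 0 for all i): OK

Verdict: the first failing condition is stationarity -> stat.

stat


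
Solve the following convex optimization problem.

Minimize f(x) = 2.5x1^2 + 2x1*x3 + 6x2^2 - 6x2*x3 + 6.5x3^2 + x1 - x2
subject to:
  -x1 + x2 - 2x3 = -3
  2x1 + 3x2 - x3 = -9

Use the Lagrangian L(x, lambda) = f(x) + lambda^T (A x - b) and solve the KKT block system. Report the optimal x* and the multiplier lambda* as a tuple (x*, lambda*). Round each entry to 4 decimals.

Form the Lagrangian:
  L(x, lambda) = (1/2) x^T Q x + c^T x + lambda^T (A x - b)
Stationarity (grad_x L = 0): Q x + c + A^T lambda = 0.
Primal feasibility: A x = b.

This gives the KKT block system:
  [ Q   A^T ] [ x     ]   [-c ]
  [ A    0  ] [ lambda ] = [ b ]

Solving the linear system:
  x*      = (-1.4286, -1.5714, 1.4286)
  lambda* = (9.4, 6.3429)
  f(x*)   = 42.7143

x* = (-1.4286, -1.5714, 1.4286), lambda* = (9.4, 6.3429)


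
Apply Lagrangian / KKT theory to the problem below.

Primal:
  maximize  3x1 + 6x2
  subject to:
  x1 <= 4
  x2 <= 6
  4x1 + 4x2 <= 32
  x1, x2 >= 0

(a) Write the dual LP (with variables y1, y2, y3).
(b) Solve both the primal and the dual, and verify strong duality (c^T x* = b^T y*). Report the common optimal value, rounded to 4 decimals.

The standard primal-dual pair for 'max c^T x s.t. A x <= b, x >= 0' is:
  Dual:  min b^T y  s.t.  A^T y >= c,  y >= 0.

So the dual LP is:
  minimize  4y1 + 6y2 + 32y3
  subject to:
    y1 + 4y3 >= 3
    y2 + 4y3 >= 6
    y1, y2, y3 >= 0

Solving the primal: x* = (2, 6).
  primal value c^T x* = 42.
Solving the dual: y* = (0, 3, 0.75).
  dual value b^T y* = 42.
Strong duality: c^T x* = b^T y*. Confirmed.

42


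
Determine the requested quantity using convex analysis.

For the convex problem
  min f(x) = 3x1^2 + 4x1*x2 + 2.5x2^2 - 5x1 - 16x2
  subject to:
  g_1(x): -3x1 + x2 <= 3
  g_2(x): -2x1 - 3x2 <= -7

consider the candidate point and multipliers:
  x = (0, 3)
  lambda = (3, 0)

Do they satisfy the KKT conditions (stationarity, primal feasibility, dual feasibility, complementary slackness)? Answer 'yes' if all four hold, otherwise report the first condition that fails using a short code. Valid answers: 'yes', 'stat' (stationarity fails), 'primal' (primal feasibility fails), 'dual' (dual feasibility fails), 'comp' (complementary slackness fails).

Gradient of f: grad f(x) = Q x + c = (7, -1)
Constraint values g_i(x) = a_i^T x - b_i:
  g_1((0, 3)) = 0
  g_2((0, 3)) = -2
Stationarity residual: grad f(x) + sum_i lambda_i a_i = (-2, 2)
  -> stationarity FAILS
Primal feasibility (all g_i <= 0): OK
Dual feasibility (all lambda_i >= 0): OK
Complementary slackness (lambda_i * g_i(x) = 0 for all i): OK

Verdict: the first failing condition is stationarity -> stat.

stat


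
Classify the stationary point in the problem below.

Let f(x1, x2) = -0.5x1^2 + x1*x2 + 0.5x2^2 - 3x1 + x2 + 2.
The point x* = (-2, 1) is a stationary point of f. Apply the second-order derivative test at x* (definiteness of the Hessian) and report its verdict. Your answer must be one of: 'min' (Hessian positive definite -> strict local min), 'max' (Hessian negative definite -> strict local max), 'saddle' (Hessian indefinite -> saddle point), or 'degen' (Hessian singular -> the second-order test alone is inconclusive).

Compute the Hessian H = grad^2 f:
  H = [[-1, 1], [1, 1]]
Verify stationarity: grad f(x*) = H x* + g = (0, 0).
Eigenvalues of H: -1.4142, 1.4142.
Eigenvalues have mixed signs, so H is indefinite -> x* is a saddle point.

saddle


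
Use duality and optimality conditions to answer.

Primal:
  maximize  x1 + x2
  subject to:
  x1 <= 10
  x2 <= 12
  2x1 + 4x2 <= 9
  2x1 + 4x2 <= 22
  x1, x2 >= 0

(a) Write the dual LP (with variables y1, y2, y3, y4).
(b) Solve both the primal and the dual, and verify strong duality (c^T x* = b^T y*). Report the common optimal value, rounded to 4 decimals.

The standard primal-dual pair for 'max c^T x s.t. A x <= b, x >= 0' is:
  Dual:  min b^T y  s.t.  A^T y >= c,  y >= 0.

So the dual LP is:
  minimize  10y1 + 12y2 + 9y3 + 22y4
  subject to:
    y1 + 2y3 + 2y4 >= 1
    y2 + 4y3 + 4y4 >= 1
    y1, y2, y3, y4 >= 0

Solving the primal: x* = (4.5, 0).
  primal value c^T x* = 4.5.
Solving the dual: y* = (0, 0, 0.5, 0).
  dual value b^T y* = 4.5.
Strong duality: c^T x* = b^T y*. Confirmed.

4.5


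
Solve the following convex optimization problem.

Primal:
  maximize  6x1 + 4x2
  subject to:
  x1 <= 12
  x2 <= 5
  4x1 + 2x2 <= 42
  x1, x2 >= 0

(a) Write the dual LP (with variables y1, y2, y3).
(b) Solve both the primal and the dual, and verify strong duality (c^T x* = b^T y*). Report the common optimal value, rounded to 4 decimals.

The standard primal-dual pair for 'max c^T x s.t. A x <= b, x >= 0' is:
  Dual:  min b^T y  s.t.  A^T y >= c,  y >= 0.

So the dual LP is:
  minimize  12y1 + 5y2 + 42y3
  subject to:
    y1 + 4y3 >= 6
    y2 + 2y3 >= 4
    y1, y2, y3 >= 0

Solving the primal: x* = (8, 5).
  primal value c^T x* = 68.
Solving the dual: y* = (0, 1, 1.5).
  dual value b^T y* = 68.
Strong duality: c^T x* = b^T y*. Confirmed.

68


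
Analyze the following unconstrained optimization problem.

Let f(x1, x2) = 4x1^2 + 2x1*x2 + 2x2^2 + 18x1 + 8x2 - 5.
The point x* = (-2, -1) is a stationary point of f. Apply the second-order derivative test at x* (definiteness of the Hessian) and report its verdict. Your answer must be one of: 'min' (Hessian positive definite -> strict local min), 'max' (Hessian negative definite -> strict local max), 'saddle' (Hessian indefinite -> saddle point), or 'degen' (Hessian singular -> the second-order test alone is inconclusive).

Compute the Hessian H = grad^2 f:
  H = [[8, 2], [2, 4]]
Verify stationarity: grad f(x*) = H x* + g = (0, 0).
Eigenvalues of H: 3.1716, 8.8284.
Both eigenvalues > 0, so H is positive definite -> x* is a strict local min.

min


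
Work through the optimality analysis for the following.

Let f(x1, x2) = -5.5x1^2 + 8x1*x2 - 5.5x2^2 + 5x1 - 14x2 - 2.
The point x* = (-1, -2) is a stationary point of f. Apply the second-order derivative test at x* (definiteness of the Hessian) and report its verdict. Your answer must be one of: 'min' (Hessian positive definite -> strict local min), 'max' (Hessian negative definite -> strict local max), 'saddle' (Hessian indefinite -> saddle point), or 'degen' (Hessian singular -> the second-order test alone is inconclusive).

Compute the Hessian H = grad^2 f:
  H = [[-11, 8], [8, -11]]
Verify stationarity: grad f(x*) = H x* + g = (0, 0).
Eigenvalues of H: -19, -3.
Both eigenvalues < 0, so H is negative definite -> x* is a strict local max.

max


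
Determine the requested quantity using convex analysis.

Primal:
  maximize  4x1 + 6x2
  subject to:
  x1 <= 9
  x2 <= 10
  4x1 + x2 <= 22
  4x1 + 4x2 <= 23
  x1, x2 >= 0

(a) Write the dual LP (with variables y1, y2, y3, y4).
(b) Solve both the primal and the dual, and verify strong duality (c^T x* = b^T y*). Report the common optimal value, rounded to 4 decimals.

The standard primal-dual pair for 'max c^T x s.t. A x <= b, x >= 0' is:
  Dual:  min b^T y  s.t.  A^T y >= c,  y >= 0.

So the dual LP is:
  minimize  9y1 + 10y2 + 22y3 + 23y4
  subject to:
    y1 + 4y3 + 4y4 >= 4
    y2 + y3 + 4y4 >= 6
    y1, y2, y3, y4 >= 0

Solving the primal: x* = (0, 5.75).
  primal value c^T x* = 34.5.
Solving the dual: y* = (0, 0, 0, 1.5).
  dual value b^T y* = 34.5.
Strong duality: c^T x* = b^T y*. Confirmed.

34.5


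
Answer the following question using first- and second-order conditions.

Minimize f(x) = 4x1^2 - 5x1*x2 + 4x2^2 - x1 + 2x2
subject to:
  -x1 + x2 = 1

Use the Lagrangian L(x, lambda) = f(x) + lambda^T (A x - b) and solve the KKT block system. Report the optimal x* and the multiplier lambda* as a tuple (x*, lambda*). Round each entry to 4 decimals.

Form the Lagrangian:
  L(x, lambda) = (1/2) x^T Q x + c^T x + lambda^T (A x - b)
Stationarity (grad_x L = 0): Q x + c + A^T lambda = 0.
Primal feasibility: A x = b.

This gives the KKT block system:
  [ Q   A^T ] [ x     ]   [-c ]
  [ A    0  ] [ lambda ] = [ b ]

Solving the linear system:
  x*      = (-0.6667, 0.3333)
  lambda* = (-8)
  f(x*)   = 4.6667

x* = (-0.6667, 0.3333), lambda* = (-8)


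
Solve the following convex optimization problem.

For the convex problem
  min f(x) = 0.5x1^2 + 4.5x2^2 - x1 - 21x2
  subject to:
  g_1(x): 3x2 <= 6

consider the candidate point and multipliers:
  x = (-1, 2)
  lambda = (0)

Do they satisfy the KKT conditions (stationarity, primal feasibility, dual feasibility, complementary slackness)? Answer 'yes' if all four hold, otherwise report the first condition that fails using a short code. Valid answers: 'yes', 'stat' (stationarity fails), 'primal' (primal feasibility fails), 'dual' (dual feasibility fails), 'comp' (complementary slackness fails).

Gradient of f: grad f(x) = Q x + c = (-2, -3)
Constraint values g_i(x) = a_i^T x - b_i:
  g_1((-1, 2)) = 0
Stationarity residual: grad f(x) + sum_i lambda_i a_i = (-2, -3)
  -> stationarity FAILS
Primal feasibility (all g_i <= 0): OK
Dual feasibility (all lambda_i >= 0): OK
Complementary slackness (lambda_i * g_i(x) = 0 for all i): OK

Verdict: the first failing condition is stationarity -> stat.

stat


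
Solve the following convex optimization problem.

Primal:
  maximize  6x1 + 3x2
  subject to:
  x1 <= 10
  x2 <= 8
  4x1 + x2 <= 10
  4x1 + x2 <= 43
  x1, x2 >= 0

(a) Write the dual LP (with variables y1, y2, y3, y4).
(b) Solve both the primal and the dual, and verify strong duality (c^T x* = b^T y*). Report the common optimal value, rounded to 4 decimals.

The standard primal-dual pair for 'max c^T x s.t. A x <= b, x >= 0' is:
  Dual:  min b^T y  s.t.  A^T y >= c,  y >= 0.

So the dual LP is:
  minimize  10y1 + 8y2 + 10y3 + 43y4
  subject to:
    y1 + 4y3 + 4y4 >= 6
    y2 + y3 + y4 >= 3
    y1, y2, y3, y4 >= 0

Solving the primal: x* = (0.5, 8).
  primal value c^T x* = 27.
Solving the dual: y* = (0, 1.5, 1.5, 0).
  dual value b^T y* = 27.
Strong duality: c^T x* = b^T y*. Confirmed.

27


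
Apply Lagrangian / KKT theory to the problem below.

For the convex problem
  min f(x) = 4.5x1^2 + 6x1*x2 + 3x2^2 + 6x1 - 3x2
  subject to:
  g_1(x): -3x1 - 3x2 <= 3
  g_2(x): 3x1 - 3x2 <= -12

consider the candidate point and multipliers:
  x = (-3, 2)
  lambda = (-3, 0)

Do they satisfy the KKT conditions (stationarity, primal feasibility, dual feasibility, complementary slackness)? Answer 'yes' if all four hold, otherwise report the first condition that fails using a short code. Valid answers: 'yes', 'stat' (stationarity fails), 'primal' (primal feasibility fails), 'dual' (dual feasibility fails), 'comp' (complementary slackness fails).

Gradient of f: grad f(x) = Q x + c = (-9, -9)
Constraint values g_i(x) = a_i^T x - b_i:
  g_1((-3, 2)) = 0
  g_2((-3, 2)) = -3
Stationarity residual: grad f(x) + sum_i lambda_i a_i = (0, 0)
  -> stationarity OK
Primal feasibility (all g_i <= 0): OK
Dual feasibility (all lambda_i >= 0): FAILS
Complementary slackness (lambda_i * g_i(x) = 0 for all i): OK

Verdict: the first failing condition is dual_feasibility -> dual.

dual


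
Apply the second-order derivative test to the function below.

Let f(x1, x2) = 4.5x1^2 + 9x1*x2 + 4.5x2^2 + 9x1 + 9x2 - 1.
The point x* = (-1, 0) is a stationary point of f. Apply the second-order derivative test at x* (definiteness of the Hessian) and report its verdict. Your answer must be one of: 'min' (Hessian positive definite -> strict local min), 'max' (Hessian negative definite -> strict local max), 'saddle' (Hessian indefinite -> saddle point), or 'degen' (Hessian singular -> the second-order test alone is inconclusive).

Compute the Hessian H = grad^2 f:
  H = [[9, 9], [9, 9]]
Verify stationarity: grad f(x*) = H x* + g = (0, 0).
Eigenvalues of H: 0, 18.
H has a zero eigenvalue (singular; positive semidefinite but not definite), so H is neither positive definite, negative definite, nor indefinite. The second-order test alone is inconclusive -> degen.
(Indeed, f is constant along the null direction of H through x*, so x* is not a strict local extremum.)

degen


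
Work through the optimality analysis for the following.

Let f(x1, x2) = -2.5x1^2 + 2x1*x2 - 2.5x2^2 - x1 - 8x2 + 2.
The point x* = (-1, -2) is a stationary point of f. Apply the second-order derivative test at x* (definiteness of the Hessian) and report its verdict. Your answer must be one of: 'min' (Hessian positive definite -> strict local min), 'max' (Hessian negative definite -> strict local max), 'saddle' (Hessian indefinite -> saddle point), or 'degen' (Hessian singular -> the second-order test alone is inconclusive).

Compute the Hessian H = grad^2 f:
  H = [[-5, 2], [2, -5]]
Verify stationarity: grad f(x*) = H x* + g = (0, 0).
Eigenvalues of H: -7, -3.
Both eigenvalues < 0, so H is negative definite -> x* is a strict local max.

max


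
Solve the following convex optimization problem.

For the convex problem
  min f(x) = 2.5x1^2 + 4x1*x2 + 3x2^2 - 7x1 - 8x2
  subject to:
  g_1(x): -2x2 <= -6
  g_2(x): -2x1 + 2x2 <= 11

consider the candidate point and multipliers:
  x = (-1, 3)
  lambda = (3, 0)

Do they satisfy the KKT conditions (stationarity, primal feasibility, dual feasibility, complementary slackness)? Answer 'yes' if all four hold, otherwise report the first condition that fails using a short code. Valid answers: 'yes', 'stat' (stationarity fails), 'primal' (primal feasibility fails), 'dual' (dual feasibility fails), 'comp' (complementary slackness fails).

Gradient of f: grad f(x) = Q x + c = (0, 6)
Constraint values g_i(x) = a_i^T x - b_i:
  g_1((-1, 3)) = 0
  g_2((-1, 3)) = -3
Stationarity residual: grad f(x) + sum_i lambda_i a_i = (0, 0)
  -> stationarity OK
Primal feasibility (all g_i <= 0): OK
Dual feasibility (all lambda_i >= 0): OK
Complementary slackness (lambda_i * g_i(x) = 0 for all i): OK

Verdict: yes, KKT holds.

yes


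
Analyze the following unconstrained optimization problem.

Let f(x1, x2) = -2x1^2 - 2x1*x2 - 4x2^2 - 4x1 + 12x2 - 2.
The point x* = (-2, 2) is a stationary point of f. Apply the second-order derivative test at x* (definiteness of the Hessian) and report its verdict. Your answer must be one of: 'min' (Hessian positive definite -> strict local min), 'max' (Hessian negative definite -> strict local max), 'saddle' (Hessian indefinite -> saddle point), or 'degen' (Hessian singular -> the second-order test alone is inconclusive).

Compute the Hessian H = grad^2 f:
  H = [[-4, -2], [-2, -8]]
Verify stationarity: grad f(x*) = H x* + g = (0, 0).
Eigenvalues of H: -8.8284, -3.1716.
Both eigenvalues < 0, so H is negative definite -> x* is a strict local max.

max
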